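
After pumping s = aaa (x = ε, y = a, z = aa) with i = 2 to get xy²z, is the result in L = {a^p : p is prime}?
No

xy²z = ε · aa · aa = aaaa.
aaaa has length 4 = 2 × 2, which is not prime, so it is not in L.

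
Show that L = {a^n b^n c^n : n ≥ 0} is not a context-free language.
Assume for contradiction that L is context-free, and let p ≥ 1 be the pumping length given by the pumping lemma for CFLs.
Choose s = a^p b^p c^p. Then s ∈ L and |s| = 3p ≥ p.
By the CFL pumping lemma, s = uvxyz for some u, v, x, y, z with |vxy| ≤ p, |vy| ≥ 1, and uv^i xy^i z ∈ L for every i ≥ 0.

Because |vxy| ≤ p, the window vxy cannot contain both an a and a c: any substring of s containing both must include the entire block b^p plus at least one a and one c, so it has length ≥ p + 2 > p.
Hence at least one of the letters a, c does not occur in vy at all.

Take i = 0: the string uxz is obtained from s by deleting |vy| ≥ 1 symbols, so |uxz| = 3p − |vy| < 3p.
But the letter (a or c) that does not occur in vy still occurs exactly p times in uxz. Every string of L with exactly p copies of some letter is a^p b^p c^p, of length 3p. Since |uxz| < 3p, uxz ∉ L.

This contradicts the CFL pumping lemma, which requires uv^i xy^i z ∈ L for all i ≥ 0.
Hence L = {a^n b^n c^n : n ≥ 0} is not context-free. ∎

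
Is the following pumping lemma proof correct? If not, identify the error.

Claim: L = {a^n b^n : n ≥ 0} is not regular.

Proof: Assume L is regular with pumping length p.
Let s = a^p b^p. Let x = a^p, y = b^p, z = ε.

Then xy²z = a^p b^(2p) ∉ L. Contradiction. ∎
The proof is INCORRECT.

Error: The decomposition violates |xy| ≤ p.
With x = a^p and y = b^p, we have |xy| = 2p > p.
The pumping lemma requires |xy| ≤ p, so y must be within the first p characters.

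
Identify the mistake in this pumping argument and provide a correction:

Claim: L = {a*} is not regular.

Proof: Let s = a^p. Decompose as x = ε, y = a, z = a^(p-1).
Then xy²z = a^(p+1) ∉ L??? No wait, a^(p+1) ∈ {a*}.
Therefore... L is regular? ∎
Error: The proof attempts to show a*  is not regular, but a* IS regular!

Correction: a* is a regular language (recognized by a simple DFA with one accepting state and self-loop on 'a'). The pumping lemma can only prove non-regularity, not regularity. For regular languages, pumping always works.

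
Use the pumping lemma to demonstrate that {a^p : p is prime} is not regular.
Assume for contradiction that L is regular, and let p ≥ 1 be the pumping length given by the pumping lemma.
Choose a prime q with q ≥ p (one exists because there are infinitely many primes) and let s = a^q. Then s ∈ L and |s| = q ≥ p.
By the pumping lemma, s = xyz for some x, y, z with |xy| ≤ p, |y| ≥ 1, and xy^i z ∈ L for every i ≥ 0.
Here y = a^k for some k with 1 ≤ k ≤ p, and xy^i z = a^(q + (i − 1)k) for every i ≥ 0.

Take i = q + 1: |xy^(q+1) z| = q + qk = q(k + 1).
Both factors satisfy q ≥ 2 and k + 1 ≥ 2, so q(k + 1) is composite, and xy^(q+1) z ∉ L.

This contradicts the pumping lemma, which requires xy^i z ∈ L for all i ≥ 0.
Hence L = {a^p : p is prime} is not regular. ∎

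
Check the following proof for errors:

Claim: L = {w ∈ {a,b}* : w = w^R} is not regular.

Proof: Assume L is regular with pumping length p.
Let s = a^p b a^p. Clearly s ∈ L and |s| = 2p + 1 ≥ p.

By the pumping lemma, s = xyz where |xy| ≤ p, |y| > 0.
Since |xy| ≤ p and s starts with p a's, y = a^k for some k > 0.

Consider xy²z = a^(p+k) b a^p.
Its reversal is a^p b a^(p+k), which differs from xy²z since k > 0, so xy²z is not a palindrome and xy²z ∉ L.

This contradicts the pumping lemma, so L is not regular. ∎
The proof is correct.

This proof is valid because:
1. s = a^p b a^p is in L and is chosen in terms of p, so |s| ≥ p holds for every p
2. The decomposition analysis is correct: |xy| ≤ p forces y to lie inside the leading a's
3. The contradiction is valid: a^(p+k) b a^p has more a's before the b than after it, so it is not a palindrome
4. The conclusion follows logically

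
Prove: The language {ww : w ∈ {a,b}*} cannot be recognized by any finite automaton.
Assume for contradiction that L is regular, and let p ≥ 1 be the pumping length given by the pumping lemma.
Choose s = a^p b a^p b. Then s ∈ L (take w = a^p b) and |s| = 2p + 2 ≥ p.
By the pumping lemma, s = xyz for some x, y, z with |xy| ≤ p, |y| ≥ 1, and xy^i z ∈ L for every i ≥ 0.
Since |xy| ≤ p and the first p symbols of s are all a's, y = a^k for some k with 1 ≤ k ≤ p.

Take i = 2: t = xy²z = a^(p + k) b a^p b.
Suppose t = uu for some string u. The string t contains exactly two b's and ends in b, so u contains exactly one b and ends in b; hence u = a^j b for some j, and uu = a^j b a^j b. Comparing with t = a^(p + k) b a^p b forces j = p + k (first block) and j = p (second block), which is impossible since k ≥ 1. So t ∉ L.

This contradicts the pumping lemma, which requires xy^i z ∈ L for all i ≥ 0.
Hence L = {ww : w ∈ {a,b}*} is not regular. ∎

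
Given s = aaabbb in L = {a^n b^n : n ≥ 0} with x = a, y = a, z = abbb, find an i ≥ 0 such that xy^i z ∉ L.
i = 0

xy⁰z = a · ε · abbb = aabbb; aabbb has 2 a's and 3 b's; 2 ≠ 3, so it is not in L.
(Other choices also work, e.g. i = 2, 3; only i = 1 is guaranteed to stay in L since xy¹z = s.)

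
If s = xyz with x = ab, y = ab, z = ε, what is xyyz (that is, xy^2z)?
ababab

Given x = 'ab', y = 'ab', z = '' and i = 2:

xy^2z = x + y·y·...·y (2 times) + z
       = 'ab' + 'ab'^2 + ''
       = 'ab' + 'abab' + ''
       = 'ababab'

The pumped string is 'ababab' with length 6.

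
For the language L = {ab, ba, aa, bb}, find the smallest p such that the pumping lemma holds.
p = 3

For a finite language L, the pumping lemma holds vacuously if p > max|s| for s ∈ L.

The longest string in L = {ab, ba, aa, bb} has length 2.
If p = 3, then no string s ∈ L has |s| ≥ p, so the condition is vacuously true.

The minimum pumping length is p = 3.

Why no smaller p works: for any p ≤ 2, the longest string s ∈ L has |s| = 2 ≥ p, so it would
have to be pumpable; but pumping up (i = 2, 3, ...) produces ever longer strings, which cannot all lie in the
finite language L. So the pumping property fails for every p ≤ 2.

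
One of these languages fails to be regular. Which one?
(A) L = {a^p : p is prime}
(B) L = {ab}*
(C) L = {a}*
(A) {a^p : p is prime}

(A) L = {a^p : p is prime} is NOT regular.

The pumping lemma can be used to prove this:
After pumping, the length becomes composite

The other languages are regular because they can be recognized by finite automata.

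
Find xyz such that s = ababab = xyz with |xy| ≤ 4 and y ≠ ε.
x = 'ab', y = 'a', z = 'bab'

For s = ababab and p = 4, one valid decomposition is:
- x = 'ab' (length 2)
- y = 'a' (length 1)
- z = 'bab' (length 3)

Verification:
- xyz = 'ab' + 'a' + 'bab' = ababab ✓
- |xy| = 3 ≤ 4 ✓
- |y| = 1 > 0 ✓

All pumping lemma constraints are satisfied.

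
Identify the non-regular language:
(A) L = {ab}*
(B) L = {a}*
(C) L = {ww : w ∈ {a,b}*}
(C) {ww : w ∈ {a,b}*}

(C) L = {ww : w ∈ {a,b}*} is NOT regular.

The pumping lemma can be used to prove this:
After pumping, the two halves no longer match

The other languages are regular because they can be recognized by finite automata.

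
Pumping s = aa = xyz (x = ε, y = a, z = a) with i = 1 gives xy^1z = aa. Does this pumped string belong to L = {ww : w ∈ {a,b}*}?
Yes

xy¹z = ε · a · a = aa.
aa splits into halves a · a, which are equal, so it is in L (w = a).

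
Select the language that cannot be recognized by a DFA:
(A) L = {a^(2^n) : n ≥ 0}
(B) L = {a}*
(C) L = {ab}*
(A) {a^(2^n) : n ≥ 0}

(A) L = {a^(2^n) : n ≥ 0} is NOT regular.

The pumping lemma can be used to prove this:
After pumping, length is no longer a power of 2

The other languages are regular because they can be recognized by finite automata.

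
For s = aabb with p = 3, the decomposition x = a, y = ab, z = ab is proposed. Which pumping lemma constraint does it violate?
Violated: xyz = s

The decomposition x = a, y = ab, z = ab for s = aabb with p = 3
violates the constraint: xyz = s

xyz = 'a' + 'ab' + 'ab' = 'aabab' ≠ 'aabb' = s. The decomposition doesn't reconstruct s.

Pumping lemma constraints:
1. xyz = s (decomposition is valid)
2. |xy| ≤ p
3. |y| > 0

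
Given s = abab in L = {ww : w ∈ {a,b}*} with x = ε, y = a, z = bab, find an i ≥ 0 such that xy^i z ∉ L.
i = 3

xy³z = ε · aaa · bab = aaabab; aaabab has length 6; its halves are aaa and bab, which differ, so it is not in L.
(Other choices also work, e.g. i = 0, 2; only i = 1 is guaranteed to stay in L since xy¹z = s.)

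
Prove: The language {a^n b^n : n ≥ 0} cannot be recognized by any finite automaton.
Assume for contradiction that L is regular, and let p ≥ 1 be the pumping length given by the pumping lemma.
Choose s = a^p b^p. Then s ∈ L and |s| = 2p ≥ p.
By the pumping lemma, s = xyz for some x, y, z with |xy| ≤ p, |y| ≥ 1, and xy^i z ∈ L for every i ≥ 0.
Since |xy| ≤ p and the first p symbols of s are all a's, we must have y = a^k for some k with 1 ≤ k ≤ p.

Take i = 2: xy²z = a^(p + k) b^p.
This string has p + k a's but p b's, and p + k > p because k ≥ 1. So xy²z ∉ L.

This contradicts the pumping lemma, which requires xy^i z ∈ L for all i ≥ 0.
Hence L = {a^n b^n : n ≥ 0} is not regular. ∎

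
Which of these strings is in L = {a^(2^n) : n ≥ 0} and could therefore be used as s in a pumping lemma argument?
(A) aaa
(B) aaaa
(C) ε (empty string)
(B) aaaa

The pumping lemma is applied to a string s that lies in L, so first check membership of each option:
- (A) aaa has length 3, strictly between 2^1 = 2 and 2^2 = 4, so it is not in L ✗
- (B) aaaa has length 4 = 2^2, so it is in L ✓
- (C) ε has length 0, which is not a power of 2, so it is not in L ✗

Only (B) aaaa is in L, so it is the only candidate that could play the role of s.
(In a complete proof one picks s in terms of the pumping length p so that |s| ≥ p is guaranteed; a fixed string like aaaa illustrates the shape of such an s.)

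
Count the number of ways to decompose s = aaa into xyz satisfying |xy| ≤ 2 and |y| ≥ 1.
3

For s = 'aaa' with pumping length p = 2:

Constraints: |xy| ≤ 2, |y| > 0

Valid decompositions (|xy| ≤ p, |y| ≥ 1):
  • x='', y='a', z='aa'
  • x='a', y='a', z='a'
  • x='', y='aa', z='a'

Total count: 3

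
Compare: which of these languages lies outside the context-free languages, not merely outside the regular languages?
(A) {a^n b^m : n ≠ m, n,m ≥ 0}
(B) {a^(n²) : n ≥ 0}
(B) {a^(n²) : n ≥ 0}

(B) {a^(n²) : n ≥ 0} requires the CFL pumping lemma.

- {a^n b^m : n ≠ m, n,m ≥ 0} is context-free (but not regular)
  • Can be shown non-regular with the regular pumping lemma
  • After pumping a's, we can make n = m

- {a^(n²) : n ≥ 0} is NOT context-free
  • Requires the CFL pumping lemma to prove
  • Gaps between squares grow unboundedly

The CFL pumping lemma is "stronger" in that it can prove non-membership
in the larger class of context-free languages.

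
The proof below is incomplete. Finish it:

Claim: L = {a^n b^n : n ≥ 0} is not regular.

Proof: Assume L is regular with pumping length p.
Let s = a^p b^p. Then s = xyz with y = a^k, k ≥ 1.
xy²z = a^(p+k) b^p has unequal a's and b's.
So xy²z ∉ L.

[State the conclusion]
This contradicts the pumping lemma for regular languages,
which guarantees xy^i z ∈ L for all i ≥ 0.

Since our assumption that L is regular leads to a contradiction,
we conclude that L = {a^n b^n : n ≥ 0} is NOT regular. ∎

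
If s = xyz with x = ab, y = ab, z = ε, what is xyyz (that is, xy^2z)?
ababab

Given x = 'ab', y = 'ab', z = '' and i = 2:

xy^2z = x + y·y·...·y (2 times) + z
       = 'ab' + 'ab'^2 + ''
       = 'ab' + 'abab' + ''
       = 'ababab'

The pumped string is 'ababab' with length 6.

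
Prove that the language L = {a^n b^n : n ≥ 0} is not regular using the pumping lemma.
Assume for contradiction that L is regular, and let p ≥ 1 be the pumping length given by the pumping lemma.
Choose s = a^p b^p. Then s ∈ L and |s| = 2p ≥ p.
By the pumping lemma, s = xyz for some x, y, z with |xy| ≤ p, |y| ≥ 1, and xy^i z ∈ L for every i ≥ 0.
Since |xy| ≤ p and the first p symbols of s are all a's, we must have y = a^k for some k with 1 ≤ k ≤ p.

Take i = 3: xy³z = a^(p + 2k) b^p.
This string has p + 2k a's but p b's, and p + 2k > p because k ≥ 1. So xy³z ∉ L.

This contradicts the pumping lemma, which requires xy^i z ∈ L for all i ≥ 0.
Hence L = {a^n b^n : n ≥ 0} is not regular. ∎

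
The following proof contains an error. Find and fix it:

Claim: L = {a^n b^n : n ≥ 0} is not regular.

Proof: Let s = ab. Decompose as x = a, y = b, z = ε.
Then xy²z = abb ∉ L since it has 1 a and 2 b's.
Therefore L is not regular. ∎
Error: The string s = ab might be shorter than the pumping length p.

Correction: Choose s = a^p b^p to ensure |s| ≥ p. Also, the decomposition is wrong: with |xy| ≤ p, y cannot include b's when s starts with p a's.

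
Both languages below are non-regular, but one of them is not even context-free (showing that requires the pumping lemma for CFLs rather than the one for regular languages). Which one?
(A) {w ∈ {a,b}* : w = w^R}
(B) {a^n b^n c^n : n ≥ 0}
(B) {a^n b^n c^n : n ≥ 0}

(B) {a^n b^n c^n : n ≥ 0} requires the CFL pumping lemma.

- {w ∈ {a,b}* : w = w^R} is context-free (but not regular)
  • Can be shown non-regular with the regular pumping lemma
  • After pumping, the string is no longer symmetric

- {a^n b^n c^n : n ≥ 0} is NOT context-free
  • Requires the CFL pumping lemma to prove
  • Cannot maintain three equal counts simultaneously

The CFL pumping lemma is "stronger" in that it can prove non-membership
in the larger class of context-free languages.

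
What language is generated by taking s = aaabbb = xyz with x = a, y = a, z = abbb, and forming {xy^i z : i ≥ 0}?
{xy^i z : i ≥ 0} = {a^(2+i) b^3 : i ≥ 0} = {aabbb, aaabbb, aaaabbb, ...}

With x = a, y = a, z = abbb: Starting with aaabbb and pumping the second 'a', we get strings with 2+i a's followed by 3 b's for i = 0, 1, 2, ...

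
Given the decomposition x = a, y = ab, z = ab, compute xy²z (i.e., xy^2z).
aababab

Given x = 'a', y = 'ab', z = 'ab' and i = 2:

xy^2z = x + y·y·...·y (2 times) + z
       = 'a' + 'ab'^2 + 'ab'
       = 'a' + 'abab' + 'ab'
       = 'aababab'

The pumped string is 'aababab' with length 7.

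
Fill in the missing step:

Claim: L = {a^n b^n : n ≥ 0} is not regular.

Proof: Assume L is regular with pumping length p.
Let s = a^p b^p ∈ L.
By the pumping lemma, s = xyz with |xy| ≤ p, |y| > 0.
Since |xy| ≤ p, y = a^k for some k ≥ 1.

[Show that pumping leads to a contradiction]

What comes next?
Consider xy²z = a^(p+k) b^p.

Since k ≥ 1, we have p + k > p.
So xy²z has more a's than b's: (p+k) a's vs p b's.
This means xy²z ∉ L because a^n b^n requires equal counts.

This contradicts the pumping lemma which states xy²z ∈ L.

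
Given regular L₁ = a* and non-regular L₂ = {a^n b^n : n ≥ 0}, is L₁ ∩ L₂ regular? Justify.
Yes — L₁ ∩ L₂ is regular.

A string of a* contains no b's, and the only string of {a^n b^n} with no b's is ε (n = 0). So L₁ ∩ L₂ = {ε}, a finite language, which is regular.

Note that the bare facts "L₁ regular, L₂ non-regular" do not settle the question by themselves: the closure of regular languages under ∪, ∩, complement and difference applies only when BOTH operands are regular. With a non-regular operand the result can come out regular or non-regular depending on the specific languages, so one has to work out L₁ ∩ L₂ for this particular pair, as above.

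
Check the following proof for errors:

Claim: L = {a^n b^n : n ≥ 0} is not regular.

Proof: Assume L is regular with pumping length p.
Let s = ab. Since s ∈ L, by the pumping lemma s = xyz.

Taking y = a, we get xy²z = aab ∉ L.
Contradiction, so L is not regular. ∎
The proof is INCORRECT.

Error: The string s = ab may be shorter than p.
The pumping lemma only applies to strings with |s| ≥ p, and p is not under our control.
We must choose s in terms of p, e.g. s = a^p b^p, to ensure |s| ≥ p.
(The proof also fixes one particular y; a valid argument must handle every decomposition with |xy| ≤ p and |y| ≥ 1 — for s = a^p b^p this forces y = a^k, and then xy²z = a^(p+k) b^p ∉ L.)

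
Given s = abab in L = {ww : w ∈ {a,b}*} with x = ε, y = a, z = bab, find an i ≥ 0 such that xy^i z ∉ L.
i = 2

xy²z = ε · aa · bab = aabab; aabab has odd length 5, so it cannot be written as ww and is not in L.
(Other choices also work, e.g. i = 0, 3; only i = 1 is guaranteed to stay in L since xy¹z = s.)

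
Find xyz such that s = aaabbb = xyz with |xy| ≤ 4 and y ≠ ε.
x = 'aaa', y = 'b', z = 'bb'

For s = aaabbb and p = 4, one valid decomposition is:
- x = 'aaa' (length 3)
- y = 'b' (length 1)
- z = 'bb' (length 2)

Verification:
- xyz = 'aaa' + 'b' + 'bb' = aaabbb ✓
- |xy| = 4 ≤ 4 ✓
- |y| = 1 > 0 ✓

All pumping lemma constraints are satisfied.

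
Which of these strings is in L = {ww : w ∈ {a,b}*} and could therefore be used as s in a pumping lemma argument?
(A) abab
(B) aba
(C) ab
(A) abab

The pumping lemma is applied to a string s that lies in L, so first check membership of each option:
- (A) abab splits into halves ab · ab, which are equal, so it is in L (w = ab) ✓
- (B) aba has odd length 3, so it cannot be written as ww and is not in L ✗
- (C) ab has length 2; its halves are a and b, which differ, so it is not in L ✗

Only (A) abab is in L, so it is the only candidate that could play the role of s.
(In a complete proof one picks s in terms of the pumping length p so that |s| ≥ p is guaranteed; a fixed string like abab illustrates the shape of such an s.)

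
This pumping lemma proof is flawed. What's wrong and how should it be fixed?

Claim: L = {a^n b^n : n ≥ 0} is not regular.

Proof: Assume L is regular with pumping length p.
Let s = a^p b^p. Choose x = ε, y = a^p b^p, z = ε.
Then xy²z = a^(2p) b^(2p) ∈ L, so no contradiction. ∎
Error: The decomposition violates |xy| ≤ p. With y = a^p b^p, |xy| = |y| = 2p > p. (The proof also miscomputes xy²z, which would be a^p b^p a^p b^p rather than a^(2p) b^(2p), and it wrongly treats one harmless decomposition as settling the matter — the prover does not get to choose the decomposition.)

Correction: The pumping lemma requires |xy| ≤ p, and the argument must handle every decomposition satisfying |xy| ≤ p, |y| ≥ 1. Since s starts with p a's, any such y consists only of a's, say y = a^k with k ≥ 1. Then xy²z = a^(p+k) b^p has unequal numbers of a's and b's, so xy²z ∉ L — the required contradiction.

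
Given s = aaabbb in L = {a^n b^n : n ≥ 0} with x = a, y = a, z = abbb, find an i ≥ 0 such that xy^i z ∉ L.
i = 2

xy²z = a · aa · abbb = aaaabbb; aaaabbb has 4 a's and 3 b's; 4 ≠ 3, so it is not in L.
(Other choices also work, e.g. i = 0, 3; only i = 1 is guaranteed to stay in L since xy¹z = s.)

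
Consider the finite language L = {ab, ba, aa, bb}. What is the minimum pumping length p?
p = 3

For a finite language L, the pumping lemma holds vacuously if p > max|s| for s ∈ L.

The longest string in L = {ab, ba, aa, bb} has length 2.
If p = 3, then no string s ∈ L has |s| ≥ p, so the condition is vacuously true.

The minimum pumping length is p = 3.

Why no smaller p works: for any p ≤ 2, the longest string s ∈ L has |s| = 2 ≥ p, so it would
have to be pumpable; but pumping up (i = 2, 3, ...) produces ever longer strings, which cannot all lie in the
finite language L. So the pumping property fails for every p ≤ 2.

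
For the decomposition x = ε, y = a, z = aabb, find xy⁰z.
aabb

Given x = '', y = 'a', z = 'aabb' and i = 0:

xy^0z = x + y·y·...·y (0 times) + z
       = '' + 'a'^0 + 'aabb'
       = '' + '' + 'aabb'
       = 'aabb'

The pumped string is 'aabb' with length 4.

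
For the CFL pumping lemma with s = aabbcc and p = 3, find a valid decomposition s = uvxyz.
u='aa', v='b', x='b', y='c', z='c'

For s = aabbcc with pumping length p = 3:

One valid decomposition:
- u = 'aa'
- v = 'b'
- x = 'b'
- y = 'c'
- z = 'c'

Verification:
- uvxyz = 'aa' + 'b' + 'b' + 'c' + 'c' = aabbcc ✓
- |vxy| = |'bbc'| = 3 ≤ 3 ✓
- |vy| = |'bc'| = 2 > 0 ✓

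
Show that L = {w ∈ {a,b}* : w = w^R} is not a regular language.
Assume for contradiction that L is regular, and let p ≥ 1 be the pumping length given by the pumping lemma.
Choose s = a^p b a^p. Then s ∈ L (it reads the same in both directions) and |s| = 2p + 1 ≥ p.
By the pumping lemma, s = xyz for some x, y, z with |xy| ≤ p, |y| ≥ 1, and xy^i z ∈ L for every i ≥ 0.
Since |xy| ≤ p and the first p symbols of s are all a's, y = a^k for some k with 1 ≤ k ≤ p.

Take i = 0: xy⁰z = a^(p − k) b a^p.
Its reversal is a^p b a^(p − k). These differ because the block of a's before the unique b has length p − k in one and p in the other, and p − k ≠ p since k ≥ 1. So xy⁰z is not a palindrome, i.e. xy⁰z ∉ L.

This contradicts the pumping lemma, which requires xy^i z ∈ L for all i ≥ 0.
Hence L = {w ∈ {a,b}* : w = w^R} is not regular. ∎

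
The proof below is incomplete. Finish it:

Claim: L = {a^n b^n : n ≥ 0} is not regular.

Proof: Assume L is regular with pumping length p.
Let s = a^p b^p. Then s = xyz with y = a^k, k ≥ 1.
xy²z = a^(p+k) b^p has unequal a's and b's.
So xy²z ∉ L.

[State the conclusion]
This contradicts the pumping lemma for regular languages,
which guarantees xy^i z ∈ L for all i ≥ 0.

Since our assumption that L is regular leads to a contradiction,
we conclude that L = {a^n b^n : n ≥ 0} is NOT regular. ∎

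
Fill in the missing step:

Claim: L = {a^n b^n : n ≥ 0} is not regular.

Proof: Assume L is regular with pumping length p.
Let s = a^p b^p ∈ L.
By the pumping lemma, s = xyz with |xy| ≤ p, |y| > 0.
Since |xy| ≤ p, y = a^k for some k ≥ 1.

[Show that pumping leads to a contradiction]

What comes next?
Consider xy²z = a^(p+k) b^p.

Since k ≥ 1, we have p + k > p.
So xy²z has more a's than b's: (p+k) a's vs p b's.
This means xy²z ∉ L because a^n b^n requires equal counts.

This contradicts the pumping lemma which states xy²z ∈ L.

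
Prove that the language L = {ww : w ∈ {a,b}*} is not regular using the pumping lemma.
Assume for contradiction that L is regular, and let p ≥ 1 be the pumping length given by the pumping lemma.
Choose s = a^p b a^p b. Then s ∈ L (take w = a^p b) and |s| = 2p + 2 ≥ p.
By the pumping lemma, s = xyz for some x, y, z with |xy| ≤ p, |y| ≥ 1, and xy^i z ∈ L for every i ≥ 0.
Since |xy| ≤ p and the first p symbols of s are all a's, y = a^k for some k with 1 ≤ k ≤ p.

Take i = 2: t = xy²z = a^(p + k) b a^p b.
Suppose t = uu for some string u. The string t contains exactly two b's and ends in b, so u contains exactly one b and ends in b; hence u = a^j b for some j, and uu = a^j b a^j b. Comparing with t = a^(p + k) b a^p b forces j = p + k (first block) and j = p (second block), which is impossible since k ≥ 1. So t ∉ L.

This contradicts the pumping lemma, which requires xy^i z ∈ L for all i ≥ 0.
Hence L = {ww : w ∈ {a,b}*} is not regular. ∎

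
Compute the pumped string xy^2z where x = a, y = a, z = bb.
aaabb

Given x = 'a', y = 'a', z = 'bb' and i = 2:

xy^2z = x + y·y·...·y (2 times) + z
       = 'a' + 'a'^2 + 'bb'
       = 'a' + 'aa' + 'bb'
       = 'aaabb'

The pumped string is 'aaabb' with length 5.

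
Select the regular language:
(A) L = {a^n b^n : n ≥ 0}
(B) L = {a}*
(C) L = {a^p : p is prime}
(B) {a}*

(B) L = {a}* is regular.

This can be recognized by a finite automaton (DFA/NFA).
Regular expressions like {a}* define regular languages.

The other choices are not regular:
- {a^n b^n : n ≥ 0}: After pumping, the number of a's and b's become unequal
- {a^p : p is prime}: After pumping, the length becomes composite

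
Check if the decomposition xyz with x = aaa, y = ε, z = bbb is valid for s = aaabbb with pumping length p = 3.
Violated: |y| > 0

The decomposition x = aaa, y = ε, z = bbb for s = aaabbb with p = 3
violates the constraint: |y| > 0

|y| = 0, but the pumping lemma requires |y| > 0 (y must be non-empty).

Pumping lemma constraints:
1. xyz = s (decomposition is valid)
2. |xy| ≤ p
3. |y| > 0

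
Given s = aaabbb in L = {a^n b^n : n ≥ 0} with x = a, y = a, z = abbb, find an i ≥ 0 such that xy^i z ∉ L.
i = 2

xy²z = a · aa · abbb = aaaabbb; aaaabbb has 4 a's and 3 b's; 4 ≠ 3, so it is not in L.
(Other choices also work, e.g. i = 0, 3; only i = 1 is guaranteed to stay in L since xy¹z = s.)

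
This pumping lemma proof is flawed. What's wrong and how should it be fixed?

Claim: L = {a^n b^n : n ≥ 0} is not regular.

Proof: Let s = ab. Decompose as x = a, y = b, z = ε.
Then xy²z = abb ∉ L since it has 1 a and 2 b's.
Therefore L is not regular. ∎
Error: The string s = ab might be shorter than the pumping length p.

Correction: Choose s = a^p b^p to ensure |s| ≥ p. Also, the decomposition is wrong: with |xy| ≤ p, y cannot include b's when s starts with p a's.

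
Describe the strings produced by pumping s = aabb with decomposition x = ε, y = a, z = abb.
{xy^i z : i ≥ 0} = {a^(i+1) b^2 : i ≥ 0} = {abb, aabb, aaabb, ...}

With x = ε, y = a, z = abb: Starting with aabb and pumping the first 'a' (z = abb keeps the second 'a'), we get strings with i+1 a's followed by 2 b's for i = 0, 1, 2, ...; note bb is not produced because z always contributes one a.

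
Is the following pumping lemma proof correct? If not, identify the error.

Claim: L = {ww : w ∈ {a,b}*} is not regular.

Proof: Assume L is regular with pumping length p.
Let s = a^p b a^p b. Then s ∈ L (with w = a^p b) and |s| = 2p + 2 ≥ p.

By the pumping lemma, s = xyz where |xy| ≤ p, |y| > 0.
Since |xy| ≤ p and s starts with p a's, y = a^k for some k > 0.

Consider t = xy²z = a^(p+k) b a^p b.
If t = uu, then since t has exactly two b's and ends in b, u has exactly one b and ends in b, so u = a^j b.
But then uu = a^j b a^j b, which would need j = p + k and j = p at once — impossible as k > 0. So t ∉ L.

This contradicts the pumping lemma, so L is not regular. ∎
The proof is correct.

This proof is valid because:
1. s = a^p b a^p b is in L and is chosen in terms of p, so |s| ≥ p holds for every p
2. The decomposition analysis is correct: |xy| ≤ p forces y to lie inside the leading a's
3. The contradiction is valid: the argument shows a^(p+k) b a^p b cannot be split into two equal halves
4. The conclusion follows logically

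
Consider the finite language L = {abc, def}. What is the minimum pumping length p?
p = 4

For a finite language L, the pumping lemma holds vacuously if p > max|s| for s ∈ L.

The longest string in L = {abc, def} has length 3.
If p = 4, then no string s ∈ L has |s| ≥ p, so the condition is vacuously true.

The minimum pumping length is p = 4.

Why no smaller p works: for any p ≤ 3, the longest string s ∈ L has |s| = 3 ≥ p, so it would
have to be pumpable; but pumping up (i = 2, 3, ...) produces ever longer strings, which cannot all lie in the
finite language L. So the pumping property fails for every p ≤ 3.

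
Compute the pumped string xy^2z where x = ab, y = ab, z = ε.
ababab

Given x = 'ab', y = 'ab', z = '' and i = 2:

xy^2z = x + y·y·...·y (2 times) + z
       = 'ab' + 'ab'^2 + ''
       = 'ab' + 'abab' + ''
       = 'ababab'

The pumped string is 'ababab' with length 6.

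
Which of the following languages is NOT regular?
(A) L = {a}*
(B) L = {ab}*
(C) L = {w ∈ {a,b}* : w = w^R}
(C) {w ∈ {a,b}* : w = w^R}

(C) L = {w ∈ {a,b}* : w = w^R} is NOT regular.

The pumping lemma can be used to prove this:
After pumping, the string is no longer symmetric

The other languages are regular because they can be recognized by finite automata.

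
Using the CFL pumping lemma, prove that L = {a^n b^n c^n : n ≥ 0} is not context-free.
Assume for contradiction that L is context-free, and let p ≥ 1 be the pumping length given by the pumping lemma for CFLs.
Choose s = a^p b^p c^p. Then s ∈ L and |s| = 3p ≥ p.
By the CFL pumping lemma, s = uvxyz for some u, v, x, y, z with |vxy| ≤ p, |vy| ≥ 1, and uv^i xy^i z ∈ L for every i ≥ 0.

Because |vxy| ≤ p, the window vxy cannot contain both an a and a c: any substring of s containing both must include the entire block b^p plus at least one a and one c, so it has length ≥ p + 2 > p.
Hence at least one of the letters a, c does not occur in vy at all.

Take i = 0: the string uxz is obtained from s by deleting |vy| ≥ 1 symbols, so |uxz| = 3p − |vy| < 3p.
But the letter (a or c) that does not occur in vy still occurs exactly p times in uxz. Every string of L with exactly p copies of some letter is a^p b^p c^p, of length 3p. Since |uxz| < 3p, uxz ∉ L.

This contradicts the CFL pumping lemma, which requires uv^i xy^i z ∈ L for all i ≥ 0.
Hence L = {a^n b^n c^n : n ≥ 0} is not context-free. ∎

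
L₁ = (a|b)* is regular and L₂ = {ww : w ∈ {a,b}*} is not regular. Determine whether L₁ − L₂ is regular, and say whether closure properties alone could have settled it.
No — L₁ − L₂ is not regular.

L₁ − L₂ is the complement of {ww} within {a,b}*. If it were regular, its complement {ww} would be regular as well (regular languages are closed under complement) — contradiction. So L₁ − L₂ is not regular.

Note that the bare facts "L₁ regular, L₂ non-regular" do not settle the question by themselves: the closure of regular languages under ∪, ∩, complement and difference applies only when BOTH operands are regular. With a non-regular operand the result can come out regular or non-regular depending on the specific languages, so one has to work out L₁ − L₂ for this particular pair, as above.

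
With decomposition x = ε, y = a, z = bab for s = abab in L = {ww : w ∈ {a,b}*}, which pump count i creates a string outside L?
i = 2

xy²z = ε · aa · bab = aabab; aabab has odd length 5, so it cannot be written as ww and is not in L.
(Other choices also work, e.g. i = 0, 3; only i = 1 is guaranteed to stay in L since xy¹z = s.)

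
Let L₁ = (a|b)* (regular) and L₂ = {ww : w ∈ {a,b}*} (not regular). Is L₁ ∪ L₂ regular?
Yes — L₁ ∪ L₂ is regular.

{ww} ⊆ (a|b)*, so L₁ ∪ L₂ = (a|b)*, which is regular.

Note that the bare facts "L₁ regular, L₂ non-regular" do not settle the question by themselves: the closure of regular languages under ∪, ∩, complement and difference applies only when BOTH operands are regular. With a non-regular operand the result can come out regular or non-regular depending on the specific languages, so one has to work out L₁ ∪ L₂ for this particular pair, as above.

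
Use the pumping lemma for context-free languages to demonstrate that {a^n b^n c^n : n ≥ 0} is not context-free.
Assume for contradiction that L is context-free, and let p ≥ 1 be the pumping length given by the pumping lemma for CFLs.
Choose s = a^p b^p c^p. Then s ∈ L and |s| = 3p ≥ p.
By the CFL pumping lemma, s = uvxyz for some u, v, x, y, z with |vxy| ≤ p, |vy| ≥ 1, and uv^i xy^i z ∈ L for every i ≥ 0.

Because |vxy| ≤ p, the window vxy cannot contain both an a and a c: any substring of s containing both must include the entire block b^p plus at least one a and one c, so it has length ≥ p + 2 > p.
Hence at least one of the letters a, c does not occur in vy at all.

Take i = 0: the string uxz is obtained from s by deleting |vy| ≥ 1 symbols, so |uxz| = 3p − |vy| < 3p.
But the letter (a or c) that does not occur in vy still occurs exactly p times in uxz. Every string of L with exactly p copies of some letter is a^p b^p c^p, of length 3p. Since |uxz| < 3p, uxz ∉ L.

This contradicts the CFL pumping lemma, which requires uv^i xy^i z ∈ L for all i ≥ 0.
Hence L = {a^n b^n c^n : n ≥ 0} is not context-free. ∎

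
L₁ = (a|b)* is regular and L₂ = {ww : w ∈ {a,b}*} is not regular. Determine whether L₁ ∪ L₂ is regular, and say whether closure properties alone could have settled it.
Yes — L₁ ∪ L₂ is regular.

{ww} ⊆ (a|b)*, so L₁ ∪ L₂ = (a|b)*, which is regular.

Note that the bare facts "L₁ regular, L₂ non-regular" do not settle the question by themselves: the closure of regular languages under ∪, ∩, complement and difference applies only when BOTH operands are regular. With a non-regular operand the result can come out regular or non-regular depending on the specific languages, so one has to work out L₁ ∪ L₂ for this particular pair, as above.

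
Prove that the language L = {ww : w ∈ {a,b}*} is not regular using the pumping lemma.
Assume for contradiction that L is regular, and let p ≥ 1 be the pumping length given by the pumping lemma.
Choose s = a^p b a^p b. Then s ∈ L (take w = a^p b) and |s| = 2p + 2 ≥ p.
By the pumping lemma, s = xyz for some x, y, z with |xy| ≤ p, |y| ≥ 1, and xy^i z ∈ L for every i ≥ 0.
Since |xy| ≤ p and the first p symbols of s are all a's, y = a^k for some k with 1 ≤ k ≤ p.

Take i = 2: t = xy²z = a^(p + k) b a^p b.
Suppose t = uu for some string u. The string t contains exactly two b's and ends in b, so u contains exactly one b and ends in b; hence u = a^j b for some j, and uu = a^j b a^j b. Comparing with t = a^(p + k) b a^p b forces j = p + k (first block) and j = p (second block), which is impossible since k ≥ 1. So t ∉ L.

This contradicts the pumping lemma, which requires xy^i z ∈ L for all i ≥ 0.
Hence L = {ww : w ∈ {a,b}*} is not regular. ∎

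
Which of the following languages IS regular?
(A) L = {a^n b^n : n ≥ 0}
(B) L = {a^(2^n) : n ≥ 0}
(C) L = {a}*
(C) {a}*

(C) L = {a}* is regular.

This can be recognized by a finite automaton (DFA/NFA).
Regular expressions like {a}* define regular languages.

The other choices are not regular:
- {a^n b^n : n ≥ 0}: After pumping, the number of a's and b's become unequal
- {a^(2^n) : n ≥ 0}: After pumping, length is no longer a power of 2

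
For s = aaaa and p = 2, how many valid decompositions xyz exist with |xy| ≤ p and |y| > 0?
3

For s = 'aaaa' with pumping length p = 2:

Constraints: |xy| ≤ 2, |y| > 0

Valid decompositions (|xy| ≤ p, |y| ≥ 1):
  • x='', y='a', z='aaa'
  • x='a', y='a', z='aa'
  • x='', y='aa', z='aa'

Total count: 3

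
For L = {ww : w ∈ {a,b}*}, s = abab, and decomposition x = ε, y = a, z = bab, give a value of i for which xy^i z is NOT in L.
i = 2

xy²z = ε · aa · bab = aabab; aabab has odd length 5, so it cannot be written as ww and is not in L.
(Other choices also work, e.g. i = 0, 3; only i = 1 is guaranteed to stay in L since xy¹z = s.)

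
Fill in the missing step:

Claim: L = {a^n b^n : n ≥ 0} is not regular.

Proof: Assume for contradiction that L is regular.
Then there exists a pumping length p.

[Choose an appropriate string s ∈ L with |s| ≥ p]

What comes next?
s = a^p b^p

This string is in L (has equal a's and b's) and has length 2p ≥ p.
Any decomposition xyz with |xy| ≤ p means y consists only of a's,
so pumping will unbalance the counts.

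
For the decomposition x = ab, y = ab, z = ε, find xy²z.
ababab

Given x = 'ab', y = 'ab', z = '' and i = 2:

xy^2z = x + y·y·...·y (2 times) + z
       = 'ab' + 'ab'^2 + ''
       = 'ab' + 'abab' + ''
       = 'ababab'

The pumped string is 'ababab' with length 6.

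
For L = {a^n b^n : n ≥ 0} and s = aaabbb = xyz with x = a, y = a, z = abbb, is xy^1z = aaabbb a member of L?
Yes

xy¹z = a · a · abbb = aaabbb.
aaabbb = a^3 b^3 has equal counts (3 = 3), so it is in L.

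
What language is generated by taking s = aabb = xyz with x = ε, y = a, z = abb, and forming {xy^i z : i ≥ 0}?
{xy^i z : i ≥ 0} = {a^(i+1) b^2 : i ≥ 0} = {abb, aabb, aaabb, ...}

With x = ε, y = a, z = abb: Starting with aabb and pumping the first 'a' (z = abb keeps the second 'a'), we get strings with i+1 a's followed by 2 b's for i = 0, 1, 2, ...; note bb is not produced because z always contributes one a.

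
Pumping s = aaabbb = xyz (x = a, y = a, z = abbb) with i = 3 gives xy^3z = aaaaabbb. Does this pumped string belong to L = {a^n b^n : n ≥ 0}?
No

xy³z = a · aaa · abbb = aaaaabbb.
aaaaabbb has 5 a's and 3 b's; 5 ≠ 3, so it is not in L.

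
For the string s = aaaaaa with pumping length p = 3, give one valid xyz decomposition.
x = 'aa', y = 'a', z = 'aaa'

For s = aaaaaa and p = 3, one valid decomposition is:
- x = 'aa' (length 2)
- y = 'a' (length 1)
- z = 'aaa' (length 3)

Verification:
- xyz = 'aa' + 'a' + 'aaa' = aaaaaa ✓
- |xy| = 3 ≤ 3 ✓
- |y| = 1 > 0 ✓

All pumping lemma constraints are satisfied.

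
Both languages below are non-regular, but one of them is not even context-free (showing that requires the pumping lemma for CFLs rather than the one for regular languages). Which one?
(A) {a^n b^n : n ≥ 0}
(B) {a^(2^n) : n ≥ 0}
(B) {a^(2^n) : n ≥ 0}

(B) {a^(2^n) : n ≥ 0} requires the CFL pumping lemma.

- {a^n b^n : n ≥ 0} is context-free (but not regular)
  • Can be shown non-regular with the regular pumping lemma
  • After pumping, the number of a's and b's become unequal

- {a^(2^n) : n ≥ 0} is NOT context-free
  • Requires the CFL pumping lemma to prove
  • Gaps between powers of 2 grow exponentially

The CFL pumping lemma is "stronger" in that it can prove non-membership
in the larger class of context-free languages.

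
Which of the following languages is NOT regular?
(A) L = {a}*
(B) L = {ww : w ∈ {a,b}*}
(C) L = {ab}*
(B) {ww : w ∈ {a,b}*}

(B) L = {ww : w ∈ {a,b}*} is NOT regular.

The pumping lemma can be used to prove this:
After pumping, the two halves no longer match

The other languages are regular because they can be recognized by finite automata.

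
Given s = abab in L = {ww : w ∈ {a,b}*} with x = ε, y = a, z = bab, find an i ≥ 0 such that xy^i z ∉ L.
i = 3

xy³z = ε · aaa · bab = aaabab; aaabab has length 6; its halves are aaa and bab, which differ, so it is not in L.
(Other choices also work, e.g. i = 0, 2; only i = 1 is guaranteed to stay in L since xy¹z = s.)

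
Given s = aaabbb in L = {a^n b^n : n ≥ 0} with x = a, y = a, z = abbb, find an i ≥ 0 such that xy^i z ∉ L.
i = 0

xy⁰z = a · ε · abbb = aabbb; aabbb has 2 a's and 3 b's; 2 ≠ 3, so it is not in L.
(Other choices also work, e.g. i = 2, 3; only i = 1 is guaranteed to stay in L since xy¹z = s.)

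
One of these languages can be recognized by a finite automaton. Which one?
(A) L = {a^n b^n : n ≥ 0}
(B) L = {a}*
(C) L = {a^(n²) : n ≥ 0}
(B) {a}*

(B) L = {a}* is regular.

This can be recognized by a finite automaton (DFA/NFA).
Regular expressions like {a}* define regular languages.

The other choices are not regular:
- {a^n b^n : n ≥ 0}: After pumping, the number of a's and b's become unequal
- {a^(n²) : n ≥ 0}: After pumping, length is no longer a perfect square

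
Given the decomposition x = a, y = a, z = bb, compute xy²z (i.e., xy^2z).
aaabb

Given x = 'a', y = 'a', z = 'bb' and i = 2:

xy^2z = x + y·y·...·y (2 times) + z
       = 'a' + 'a'^2 + 'bb'
       = 'a' + 'aa' + 'bb'
       = 'aaabb'

The pumped string is 'aaabb' with length 5.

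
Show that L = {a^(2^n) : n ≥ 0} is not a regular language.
Assume for contradiction that L is regular, and let p ≥ 1 be the pumping length given by the pumping lemma.
Choose s = a^(2^p). Then s ∈ L and |s| = 2^p ≥ p.
By the pumping lemma, s = xyz for some x, y, z with |xy| ≤ p, |y| ≥ 1, and xy^i z ∈ L for every i ≥ 0.
Here y = a^k for some k with 1 ≤ k ≤ |xy| ≤ p, and p < 2^p.

Take i = 2: |xy²z| = 2^p + k.
Now 2^p < 2^p + k ≤ 2^p + p < 2^p + 2^p = 2^(p+1).
So |xy²z| lies strictly between the consecutive powers of two 2^p and 2^(p+1), hence is not a power of 2, and xy²z ∉ L.

This contradicts the pumping lemma, which requires xy^i z ∈ L for all i ≥ 0.
Hence L = {a^(2^n) : n ≥ 0} is not regular. ∎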